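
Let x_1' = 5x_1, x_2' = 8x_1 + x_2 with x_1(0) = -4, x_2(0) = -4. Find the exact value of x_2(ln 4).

A = [[5,0],[8,1]]; eigenvalues λ = 1, 5.
Eigenvectors: (0,1) for λ=1, (-1,-2) for λ=5.
From the initial condition, c_1 = 4, c_2 = 4.
x_2(ln 4) = (4)(4^1)(1) + (4)(4^5)(-2) = -8176.

-8176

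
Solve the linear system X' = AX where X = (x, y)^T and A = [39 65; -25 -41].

Coefficient matrix A = [[39, 65], [-25, -41]].
Characteristic polynomial det(A - λI) = λ^2 + 2λ + 26 = 0.
Eigenvalues λ = -1 ± 5i (complex conjugate pair).
For λ=-1+5i: an eigenvector is (-3,2) - i(2,-1) = (-3 - 2i, 2 + i).
A real fundamental pair from Re and Im of e^((-1+5i)t)v: X_1 = e^(-t)(cos(5t)·(-3,2) + sin(5t)·(2,-1)), X_2 = e^(-t)(sin(5t)·(-3,2) - cos(5t)·(2,-1)).
General solution: C_1X_1 + C_2X_2.

x(t) = 2C_1e^(-t)sin(5t) - 3C_1e^(-t)cos(5t) - 3C_2e^(-t)sin(5t) - 2C_2e^(-t)cos(5t), y(t) = -C_1e^(-t)sin(5t) + 2C_1e^(-t)cos(5t) + 2C_2e^(-t)sin(5t) + C_2e^(-t)cos(5t)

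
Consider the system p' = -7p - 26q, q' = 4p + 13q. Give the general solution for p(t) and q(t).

Coefficient matrix A = [[-7, -26], [4, 13]].
Characteristic polynomial det(A - λI) = λ^2 - 6λ + 13 = 0.
Eigenvalues λ = 3 ± 2i (complex conjugate pair).
For λ=3+2i: an eigenvector is (3,-1) - i(-2,1) = (3 + 2i, -1 - i).
A real fundamental pair from Re and Im of e^((3+2i)t)v: X_1 = e^(3t)(cos(2t)·(3,-1) + sin(2t)·(-2,1)), X_2 = e^(3t)(sin(2t)·(3,-1) - cos(2t)·(-2,1)).
General solution: C_1X_1 + C_2X_2.

p(t) = -2C_1e^(3t)sin(2t) + 3C_1e^(3t)cos(2t) + 3C_2e^(3t)sin(2t) + 2C_2e^(3t)cos(2t), q(t) = C_1e^(3t)sin(2t) - C_1e^(3t)cos(2t) - C_2e^(3t)sin(2t) - C_2e^(3t)cos(2t)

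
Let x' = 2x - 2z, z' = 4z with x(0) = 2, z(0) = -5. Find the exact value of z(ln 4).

A = [[2,-2],[0,4]]; eigenvalues λ = 2, 4.
Eigenvectors: (-1,0) for λ=2, (1,-1) for λ=4.
From the initial condition, c_1 = 3, c_2 = 5.
z(ln 4) = (3)(4^2)(0) + (5)(4^4)(-1) = -1280.

-1280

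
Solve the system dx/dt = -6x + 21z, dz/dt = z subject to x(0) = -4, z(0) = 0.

x(t) = -4e^(-6t), z(t) = 0

Coefficient matrix A = [[-6, 21], [0, 1]].
Characteristic polynomial det(A - λI) = λ^2 + 5λ - 6 = 0.
Eigenvalues λ = -6, 1.
For λ=-6: (A-λI) row 1 is [0, 21], so an eigenvector is (1, 0).
For λ=1: (A-λI) row 1 is [-7, 21], so an eigenvector is (-3, -1).
General solution: c_1e^(-6t)(1,0) + c_2e^(t)(-3,-1).
Applying x(0)=-4, z(0)=0 gives c_1=-4, c_2=0.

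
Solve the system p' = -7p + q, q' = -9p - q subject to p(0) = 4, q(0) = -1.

p(t) = -13te^(-4t) + 4e^(-4t), q(t) = -39te^(-4t) - e^(-4t)

Coefficient matrix A = [[-7, 1], [-9, -1]].
Characteristic polynomial det(A - λI) = λ^2 + 8λ + 16 = 0.
Single eigenvalue λ = -4 with algebraic multiplicity 2.
Eigenvector v = (1,3); generalized eigenvector w with (A-λI)w=v is (0,1).
General solution: e^(-4t)[K_1·v + K_2·(t·v + w)].
Applying p(0)=4, q(0)=-1 gives K_1=4, K_2=-13.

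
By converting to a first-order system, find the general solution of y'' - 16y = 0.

y(t) = c_1e^(-4t) + c_2e^(4t)

Let x_1 = y, x_2 = y'. Then x_1' = x_2 and x_2' = 16x_1.
A = [[0,1],[16,0]]; det(A-λI) = λ^2 - 16.
Eigenvalues λ = -4, 4 with eigenvectors (1,-4), (1,4).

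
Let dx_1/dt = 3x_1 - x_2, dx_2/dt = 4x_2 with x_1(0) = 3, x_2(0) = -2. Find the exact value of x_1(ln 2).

40

A = [[3,-1],[0,4]]; eigenvalues λ = 4, 3.
Eigenvectors: (-1,1) for λ=4, (1,0) for λ=3.
From the initial condition, c_1 = -2, c_2 = 1.
x_1(ln 2) = (-2)(2^4)(-1) + (1)(2^3)(1) = 40.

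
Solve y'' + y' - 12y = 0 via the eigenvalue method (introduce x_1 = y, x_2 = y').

y(t) = K_1e^(3t) + K_2e^(-4t)

Let x_1 = y, x_2 = y'. Then x_1' = x_2 and x_2' = 12x_1 - x_2.
A = [[0,1],[12,-1]]; det(A-λI) = λ^2 + λ - 12.
Eigenvalues λ = 3, -4 with eigenvectors (1,3), (1,-4).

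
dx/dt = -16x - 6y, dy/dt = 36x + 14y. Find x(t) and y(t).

Coefficient matrix A = [[-16, -6], [36, 14]].
Characteristic polynomial det(A - λI) = λ^2 + 2λ - 8 = 0.
Eigenvalues λ = -4, 2.
For λ=-4: (A-λI) row 1 is [-12, -6], so an eigenvector is (-1, 2).
For λ=2: (A-λI) row 1 is [-18, -6], so an eigenvector is (1, -3).
General solution: C_1e^(-4t)(-1,2) + C_2e^(2t)(1,-3).

x(t) = -C_1e^(-4t) + C_2e^(2t), y(t) = 2C_1e^(-4t) - 3C_2e^(2t)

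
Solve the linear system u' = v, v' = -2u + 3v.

Coefficient matrix A = [[0, 1], [-2, 3]].
Characteristic polynomial det(A - λI) = λ^2 - 3λ + 2 = 0.
Eigenvalues λ = 1, 2.
For λ=1: (A-λI) row 1 is [-1, 1], so an eigenvector is (-1, -1).
For λ=2: (A-λI) row 1 is [-2, 1], so an eigenvector is (1, 2).
General solution: C_1e^(t)(-1,-1) + C_2e^(2t)(1,2).

u(t) = -C_1e^(t) + C_2e^(2t), v(t) = -C_1e^(t) + 2C_2e^(2t)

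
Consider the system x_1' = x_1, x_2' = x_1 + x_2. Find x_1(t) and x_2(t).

x_1(t) = c_2e^(t), x_2(t) = c_1e^(t) + c_2te^(t) + 2c_2e^(t)

Coefficient matrix A = [[1, 0], [1, 1]].
Characteristic polynomial det(A - λI) = λ^2 - 2λ + 1 = 0.
Single eigenvalue λ = 1 with algebraic multiplicity 2.
Eigenvector v = (0,1); generalized eigenvector w with (A-λI)w=v is (1,2).
General solution: e^(t)[c_1·v + c_2·(t·v + w)].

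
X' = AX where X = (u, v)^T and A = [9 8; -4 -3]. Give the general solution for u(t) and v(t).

u(t) = 2K_1e^(5t) + K_2e^(t), v(t) = -K_1e^(5t) - K_2e^(t)

Coefficient matrix A = [[9, 8], [-4, -3]].
Characteristic polynomial det(A - λI) = λ^2 - 6λ + 5 = 0.
Eigenvalues λ = 5, 1.
For λ=5: (A-λI) row 1 is [4, 8], so an eigenvector is (2, -1).
For λ=1: (A-λI) row 1 is [8, 8], so an eigenvector is (1, -1).
General solution: K_1e^(5t)(2,-1) + K_2e^(t)(1,-1).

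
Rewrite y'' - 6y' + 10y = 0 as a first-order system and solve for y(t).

y(t) = K_1e^(3t)cos(t) + K_2e^(3t)sin(t)

Let x_1 = y, x_2 = y'. Then x_1' = x_2 and x_2' = -10x_1 + 6x_2.
A = [[0,1],[-10,6]]; det(A-λI) = λ^2 - 6λ + 10.
Eigenvalues λ = 3 ± i.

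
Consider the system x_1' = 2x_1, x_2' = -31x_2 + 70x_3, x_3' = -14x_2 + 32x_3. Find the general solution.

Coefficient matrix A = [[2, 0, 0], [0, -31, 70], [0, -14, 32]].
det(A - λI) = 0 gives eigenvalues λ = 2, 4, -3.
For λ=2: eigenvector (1,0,0).
For λ=4: eigenvector (0,2,1).
For λ=-3: eigenvector (0,5,2).
General solution: c_1e^(2t)(1,0,0) + c_2e^(4t)(0,2,1) + c_3e^(-3t)(0,5,2).

x_1(t) = c_1e^(2t), x_2(t) = 2c_2e^(4t) + 5c_3e^(-3t), x_3(t) = c_2e^(4t) + 2c_3e^(-3t)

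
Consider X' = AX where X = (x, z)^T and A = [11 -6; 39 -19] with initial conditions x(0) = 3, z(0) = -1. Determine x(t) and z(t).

Coefficient matrix A = [[11, -6], [39, -19]].
Characteristic polynomial det(A - λI) = λ^2 + 8λ + 25 = 0.
Eigenvalues λ = -4 ± 3i (complex conjugate pair).
For λ=-4+3i: an eigenvector is (1,2) - i(1,3) = (1 - i, 2 - 3i).
A real fundamental pair from Re and Im of e^((-4+3i)t)v: X_1 = e^(-4t)(cos(3t)·(1,2) + sin(3t)·(1,3)), X_2 = e^(-4t)(sin(3t)·(1,2) - cos(3t)·(1,3)).
General solution: c_1X_1 + c_2X_2.
Applying x(0)=3, z(0)=-1 gives c_1=10, c_2=7.

x(t) = 17e^(-4t)sin(3t) + 3e^(-4t)cos(3t), z(t) = 44e^(-4t)sin(3t) - e^(-4t)cos(3t)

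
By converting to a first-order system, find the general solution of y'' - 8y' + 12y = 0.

Let x_1 = y, x_2 = y'. Then x_1' = x_2 and x_2' = -12x_1 + 8x_2.
A = [[0,1],[-12,8]]; det(A-λI) = λ^2 - 8λ + 12.
Eigenvalues λ = 6, 2 with eigenvectors (1,6), (1,2).

y(t) = K_1e^(6t) + K_2e^(2t)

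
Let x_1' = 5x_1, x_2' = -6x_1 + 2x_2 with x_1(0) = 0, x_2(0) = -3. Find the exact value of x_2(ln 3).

A = [[5,0],[-6,2]]; eigenvalues λ = 2, 5.
Eigenvectors: (0,-1) for λ=2, (-1,2) for λ=5.
From the initial condition, c_1 = 3, c_2 = 0.
x_2(ln 3) = (3)(3^2)(-1) + (0)(3^5)(2) = -27.

-27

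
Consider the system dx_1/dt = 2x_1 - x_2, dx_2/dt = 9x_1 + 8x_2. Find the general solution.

x_1(t) = -c_1e^(5t) - c_2te^(5t) + c_2e^(5t), x_2(t) = 3c_1e^(5t) + 3c_2te^(5t) - 2c_2e^(5t)

Coefficient matrix A = [[2, -1], [9, 8]].
Characteristic polynomial det(A - λI) = λ^2 - 10λ + 25 = 0.
Single eigenvalue λ = 5 with algebraic multiplicity 2.
Eigenvector v = (-1,3); generalized eigenvector w with (A-λI)w=v is (1,-2).
General solution: e^(5t)[c_1·v + c_2·(t·v + w)].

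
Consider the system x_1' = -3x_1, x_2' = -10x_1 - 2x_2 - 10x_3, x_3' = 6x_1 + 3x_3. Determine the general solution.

x_1(t) = K_1e^(-3t), x_2(t) = K_2e^(-2t) - 2K_3e^(3t), x_3(t) = -K_1e^(-3t) + K_3e^(3t)

Coefficient matrix A = [[-3, 0, 0], [-10, -2, -10], [6, 0, 3]].
det(A - λI) = 0 gives eigenvalues λ = -3, -2, 3.
For λ=-3: eigenvector (1,0,-1).
For λ=-2: eigenvector (0,1,0).
For λ=3: eigenvector (0,-2,1).
General solution: K_1e^(-3t)(1,0,-1) + K_2e^(-2t)(0,1,0) + K_3e^(3t)(0,-2,1).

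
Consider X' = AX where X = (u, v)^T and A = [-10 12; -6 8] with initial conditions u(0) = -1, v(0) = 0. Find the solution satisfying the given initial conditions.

Coefficient matrix A = [[-10, 12], [-6, 8]].
Characteristic polynomial det(A - λI) = λ^2 + 2λ - 8 = 0.
Eigenvalues λ = 2, -4.
For λ=2: (A-λI) row 1 is [-12, 12], so an eigenvector is (-1, -1).
For λ=-4: (A-λI) row 1 is [-6, 12], so an eigenvector is (-2, -1).
General solution: K_1e^(2t)(-1,-1) + K_2e^(-4t)(-2,-1).
Applying u(0)=-1, v(0)=0 gives K_1=-1, K_2=1.

u(t) = e^(2t) - 2e^(-4t), v(t) = e^(2t) - e^(-4t)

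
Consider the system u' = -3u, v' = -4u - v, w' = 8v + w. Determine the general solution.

u(t) = K_1e^(-3t), v(t) = 2K_1e^(-3t) + K_2e^(-t), w(t) = -4K_1e^(-3t) - 4K_2e^(-t) + K_3e^(t)

Coefficient matrix A = [[-3, 0, 0], [-4, -1, 0], [0, 8, 1]].
det(A - λI) = 0 gives eigenvalues λ = -3, -1, 1.
For λ=-3: eigenvector (1,2,-4).
For λ=-1: eigenvector (0,1,-4).
For λ=1: eigenvector (0,0,1).
General solution: K_1e^(-3t)(1,2,-4) + K_2e^(-t)(0,1,-4) + K_3e^(t)(0,0,1).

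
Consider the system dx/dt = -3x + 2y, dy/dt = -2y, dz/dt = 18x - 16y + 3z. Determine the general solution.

x(t) = C_1e^(-3t) + 2C_2e^(-2t), y(t) = C_2e^(-2t), z(t) = -3C_1e^(-3t) - 4C_2e^(-2t) + C_3e^(3t)

Coefficient matrix A = [[-3, 2, 0], [0, -2, 0], [18, -16, 3]].
det(A - λI) = 0 gives eigenvalues λ = -3, -2, 3.
For λ=-3: eigenvector (1,0,-3).
For λ=-2: eigenvector (2,1,-4).
For λ=3: eigenvector (0,0,1).
General solution: C_1e^(-3t)(1,0,-3) + C_2e^(-2t)(2,1,-4) + C_3e^(3t)(0,0,1).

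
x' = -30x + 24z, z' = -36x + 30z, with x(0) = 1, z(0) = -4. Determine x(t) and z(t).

x(t) = -10e^(6t) + 11e^(-6t), z(t) = -15e^(6t) + 11e^(-6t)

Coefficient matrix A = [[-30, 24], [-36, 30]].
Characteristic polynomial det(A - λI) = λ^2 - 36 = 0.
Eigenvalues λ = -6, 6.
For λ=-6: (A-λI) row 1 is [-24, 24], so an eigenvector is (-1, -1).
For λ=6: (A-λI) row 1 is [-36, 24], so an eigenvector is (-2, -3).
General solution: K_1e^(-6t)(-1,-1) + K_2e^(6t)(-2,-3).
Applying x(0)=1, z(0)=-4 gives K_1=-11, K_2=5.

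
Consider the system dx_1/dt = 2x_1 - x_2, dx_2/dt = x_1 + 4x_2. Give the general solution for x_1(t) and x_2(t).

Coefficient matrix A = [[2, -1], [1, 4]].
Characteristic polynomial det(A - λI) = λ^2 - 6λ + 9 = 0.
Single eigenvalue λ = 3 with algebraic multiplicity 2.
Eigenvector v = (1,-1); generalized eigenvector w with (A-λI)w=v is (-1,0).
General solution: e^(3t)[C_1·v + C_2·(t·v + w)].

x_1(t) = C_1e^(3t) + C_2te^(3t) - C_2e^(3t), x_2(t) = -C_1e^(3t) - C_2te^(3t)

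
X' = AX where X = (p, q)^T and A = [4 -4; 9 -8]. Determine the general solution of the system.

p(t) = -2c_1e^(-2t) - 2c_2te^(-2t) - c_2e^(-2t), q(t) = -3c_1e^(-2t) - 3c_2te^(-2t) - c_2e^(-2t)

Coefficient matrix A = [[4, -4], [9, -8]].
Characteristic polynomial det(A - λI) = λ^2 + 4λ + 4 = 0.
Single eigenvalue λ = -2 with algebraic multiplicity 2.
Eigenvector v = (-2,-3); generalized eigenvector w with (A-λI)w=v is (-1,-1).
General solution: e^(-2t)[c_1·v + c_2·(t·v + w)].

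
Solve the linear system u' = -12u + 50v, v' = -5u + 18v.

u(t) = -3K_1e^(3t)sin(5t) + K_1e^(3t)cos(5t) + K_2e^(3t)sin(5t) + 3K_2e^(3t)cos(5t), v(t) = -K_1e^(3t)sin(5t) + K_2e^(3t)cos(5t)

Coefficient matrix A = [[-12, 50], [-5, 18]].
Characteristic polynomial det(A - λI) = λ^2 - 6λ + 34 = 0.
Eigenvalues λ = 3 ± 5i (complex conjugate pair).
For λ=3+5i: an eigenvector is (1,0) - i(-3,-1) = (1 + 3i, 0 + i).
A real fundamental pair from Re and Im of e^((3+5i)t)v: X_1 = e^(3t)(cos(5t)·(1,0) + sin(5t)·(-3,-1)), X_2 = e^(3t)(sin(5t)·(1,0) - cos(5t)·(-3,-1)).
General solution: K_1X_1 + K_2X_2.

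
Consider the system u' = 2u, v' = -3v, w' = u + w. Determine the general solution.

Coefficient matrix A = [[2, 0, 0], [0, -3, 0], [1, 0, 1]].
det(A - λI) = 0 gives eigenvalues λ = 1, -3, 2.
For λ=1: eigenvector (0,0,1).
For λ=-3: eigenvector (0,1,0).
For λ=2: eigenvector (1,0,1).
General solution: c_1e^(t)(0,0,1) + c_2e^(-3t)(0,1,0) + c_3e^(2t)(1,0,1).

u(t) = c_3e^(2t), v(t) = c_2e^(-3t), w(t) = c_1e^(t) + c_3e^(2t)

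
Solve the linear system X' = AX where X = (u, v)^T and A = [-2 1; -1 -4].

Coefficient matrix A = [[-2, 1], [-1, -4]].
Characteristic polynomial det(A - λI) = λ^2 + 6λ + 9 = 0.
Single eigenvalue λ = -3 with algebraic multiplicity 2.
Eigenvector v = (1,-1); generalized eigenvector w with (A-λI)w=v is (-1,2).
General solution: e^(-3t)[K_1·v + K_2·(t·v + w)].

u(t) = K_1e^(-3t) + K_2te^(-3t) - K_2e^(-3t), v(t) = -K_1e^(-3t) - K_2te^(-3t) + 2K_2e^(-3t)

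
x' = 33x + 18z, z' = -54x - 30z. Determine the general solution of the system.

x(t) = C_1e^(-3t) - 2C_2e^(6t), z(t) = -2C_1e^(-3t) + 3C_2e^(6t)

Coefficient matrix A = [[33, 18], [-54, -30]].
Characteristic polynomial det(A - λI) = λ^2 - 3λ - 18 = 0.
Eigenvalues λ = -3, 6.
For λ=-3: (A-λI) row 1 is [36, 18], so an eigenvector is (1, -2).
For λ=6: (A-λI) row 1 is [27, 18], so an eigenvector is (-2, 3).
General solution: C_1e^(-3t)(1,-2) + C_2e^(6t)(-2,3).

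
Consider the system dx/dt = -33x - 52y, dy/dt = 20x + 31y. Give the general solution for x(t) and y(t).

Coefficient matrix A = [[-33, -52], [20, 31]].
Characteristic polynomial det(A - λI) = λ^2 + 2λ + 17 = 0.
Eigenvalues λ = -1 ± 4i (complex conjugate pair).
For λ=-1+4i: an eigenvector is (-3,2) - i(-2,1) = (-3 + 2i, 2 - i).
A real fundamental pair from Re and Im of e^((-1+4i)t)v: X_1 = e^(-t)(cos(4t)·(-3,2) + sin(4t)·(-2,1)), X_2 = e^(-t)(sin(4t)·(-3,2) - cos(4t)·(-2,1)).
General solution: c_1X_1 + c_2X_2.

x(t) = -2c_1e^(-t)sin(4t) - 3c_1e^(-t)cos(4t) - 3c_2e^(-t)sin(4t) + 2c_2e^(-t)cos(4t), y(t) = c_1e^(-t)sin(4t) + 2c_1e^(-t)cos(4t) + 2c_2e^(-t)sin(4t) - c_2e^(-t)cos(4t)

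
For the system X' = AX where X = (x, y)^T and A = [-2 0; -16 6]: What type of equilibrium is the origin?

saddle

A = [[-2,0],[-16,6]]; det(A-λI) = λ^2 - 4λ - 12.
λ = 6, -2: opposite signs.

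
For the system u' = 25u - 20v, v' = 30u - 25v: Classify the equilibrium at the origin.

A = [[25,-20],[30,-25]]; det(A-λI) = λ^2 - 25.
λ = 5, -5: opposite signs.

saddle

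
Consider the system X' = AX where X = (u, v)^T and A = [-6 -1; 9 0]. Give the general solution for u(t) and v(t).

Coefficient matrix A = [[-6, -1], [9, 0]].
Characteristic polynomial det(A - λI) = λ^2 + 6λ + 9 = 0.
Single eigenvalue λ = -3 with algebraic multiplicity 2.
Eigenvector v = (1,-3); generalized eigenvector w with (A-λI)w=v is (-1,2).
General solution: e^(-3t)[C_1·v + C_2·(t·v + w)].

u(t) = C_1e^(-3t) + C_2te^(-3t) - C_2e^(-3t), v(t) = -3C_1e^(-3t) - 3C_2te^(-3t) + 2C_2e^(-3t)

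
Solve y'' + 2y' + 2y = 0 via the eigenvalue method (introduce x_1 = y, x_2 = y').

Let x_1 = y, x_2 = y'. Then x_1' = x_2 and x_2' = -2x_1 - 2x_2.
A = [[0,1],[-2,-2]]; det(A-λI) = λ^2 + 2λ + 2.
Eigenvalues λ = -1 ± i.

y(t) = K_1e^(-t)cos(t) + K_2e^(-t)sin(t)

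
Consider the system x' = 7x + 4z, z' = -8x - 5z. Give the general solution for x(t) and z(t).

Coefficient matrix A = [[7, 4], [-8, -5]].
Characteristic polynomial det(A - λI) = λ^2 - 2λ - 3 = 0.
Eigenvalues λ = 3, -1.
For λ=3: (A-λI) row 1 is [4, 4], so an eigenvector is (-1, 1).
For λ=-1: (A-λI) row 1 is [8, 4], so an eigenvector is (-1, 2).
General solution: K_1e^(3t)(-1,1) + K_2e^(-t)(-1,2).

x(t) = -K_1e^(3t) - K_2e^(-t), z(t) = K_1e^(3t) + 2K_2e^(-t)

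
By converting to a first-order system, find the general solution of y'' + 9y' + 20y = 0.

Let x_1 = y, x_2 = y'. Then x_1' = x_2 and x_2' = -20x_1 - 9x_2.
A = [[0,1],[-20,-9]]; det(A-λI) = λ^2 + 9λ + 20.
Eigenvalues λ = -4, -5 with eigenvectors (1,-4), (1,-5).

y(t) = c_1e^(-4t) + c_2e^(-5t)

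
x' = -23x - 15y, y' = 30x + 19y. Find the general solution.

Coefficient matrix A = [[-23, -15], [30, 19]].
Characteristic polynomial det(A - λI) = λ^2 + 4λ + 13 = 0.
Eigenvalues λ = -2 ± 3i (complex conjugate pair).
For λ=-2+3i: an eigenvector is (-1,1) - i(2,-3) = (-1 - 2i, 1 + 3i).
A real fundamental pair from Re and Im of e^((-2+3i)t)v: X_1 = e^(-2t)(cos(3t)·(-1,1) + sin(3t)·(2,-3)), X_2 = e^(-2t)(sin(3t)·(-1,1) - cos(3t)·(2,-3)).
General solution: C_1X_1 + C_2X_2.

x(t) = 2C_1e^(-2t)sin(3t) - C_1e^(-2t)cos(3t) - C_2e^(-2t)sin(3t) - 2C_2e^(-2t)cos(3t), y(t) = -3C_1e^(-2t)sin(3t) + C_1e^(-2t)cos(3t) + C_2e^(-2t)sin(3t) + 3C_2e^(-2t)cos(3t)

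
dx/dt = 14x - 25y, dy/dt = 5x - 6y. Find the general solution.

x(t) = -2C_1e^(4t)sin(5t) - C_1e^(4t)cos(5t) - C_2e^(4t)sin(5t) + 2C_2e^(4t)cos(5t), y(t) = -C_1e^(4t)sin(5t) + C_2e^(4t)cos(5t)

Coefficient matrix A = [[14, -25], [5, -6]].
Characteristic polynomial det(A - λI) = λ^2 - 8λ + 41 = 0.
Eigenvalues λ = 4 ± 5i (complex conjugate pair).
For λ=4+5i: an eigenvector is (-1,0) - i(-2,-1) = (-1 + 2i, 0 + i).
A real fundamental pair from Re and Im of e^((4+5i)t)v: X_1 = e^(4t)(cos(5t)·(-1,0) + sin(5t)·(-2,-1)), X_2 = e^(4t)(sin(5t)·(-1,0) - cos(5t)·(-2,-1)).
General solution: C_1X_1 + C_2X_2.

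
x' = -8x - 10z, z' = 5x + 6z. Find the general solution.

Coefficient matrix A = [[-8, -10], [5, 6]].
Characteristic polynomial det(A - λI) = λ^2 + 2λ + 2 = 0.
Eigenvalues λ = -1 ± i (complex conjugate pair).
For λ=-1+i: an eigenvector is (1,-1) - i(3,-2) = (1 - 3i, -1 + 2i).
A real fundamental pair from Re and Im of e^((-1+i)t)v: X_1 = e^(-t)(cos(t)·(1,-1) + sin(t)·(3,-2)), X_2 = e^(-t)(sin(t)·(1,-1) - cos(t)·(3,-2)).
General solution: K_1X_1 + K_2X_2.

x(t) = 3K_1e^(-t)sin(t) + K_1e^(-t)cos(t) + K_2e^(-t)sin(t) - 3K_2e^(-t)cos(t), z(t) = -2K_1e^(-t)sin(t) - K_1e^(-t)cos(t) - K_2e^(-t)sin(t) + 2K_2e^(-t)cos(t)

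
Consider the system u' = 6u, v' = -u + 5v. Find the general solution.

u(t) = -C_1e^(6t), v(t) = C_1e^(6t) - C_2e^(5t)

Coefficient matrix A = [[6, 0], [-1, 5]].
Characteristic polynomial det(A - λI) = λ^2 - 11λ + 30 = 0.
Eigenvalues λ = 6, 5.
For λ=6: (A-λI) row 2 is [-1, -1], so an eigenvector is (-1, 1).
For λ=5: (A-λI) row 1 is [1, 0], so an eigenvector is (0, -1).
General solution: C_1e^(6t)(-1,1) + C_2e^(5t)(0,-1).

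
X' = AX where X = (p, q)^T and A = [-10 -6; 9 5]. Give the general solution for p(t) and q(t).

Coefficient matrix A = [[-10, -6], [9, 5]].
Characteristic polynomial det(A - λI) = λ^2 + 5λ + 4 = 0.
Eigenvalues λ = -4, -1.
For λ=-4: (A-λI) row 1 is [-6, -6], so an eigenvector is (1, -1).
For λ=-1: (A-λI) row 1 is [-9, -6], so an eigenvector is (-2, 3).
General solution: K_1e^(-4t)(1,-1) + K_2e^(-t)(-2,3).

p(t) = K_1e^(-4t) - 2K_2e^(-t), q(t) = -K_1e^(-4t) + 3K_2e^(-t)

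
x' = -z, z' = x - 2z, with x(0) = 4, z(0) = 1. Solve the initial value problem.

Coefficient matrix A = [[0, -1], [1, -2]].
Characteristic polynomial det(A - λI) = λ^2 + 2λ + 1 = 0.
Single eigenvalue λ = -1 with algebraic multiplicity 2.
Eigenvector v = (-1,-1); generalized eigenvector w with (A-λI)w=v is (1,2).
General solution: e^(-t)[c_1·v + c_2·(t·v + w)].
Applying x(0)=4, z(0)=1 gives c_1=-7, c_2=-3.

x(t) = 3te^(-t) + 4e^(-t), z(t) = 3te^(-t) + e^(-t)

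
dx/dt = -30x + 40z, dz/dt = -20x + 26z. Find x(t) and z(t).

Coefficient matrix A = [[-30, 40], [-20, 26]].
Characteristic polynomial det(A - λI) = λ^2 + 4λ + 20 = 0.
Eigenvalues λ = -2 ± 4i (complex conjugate pair).
For λ=-2+4i: an eigenvector is (1,1) - i(3,2) = (1 - 3i, 1 - 2i).
A real fundamental pair from Re and Im of e^((-2+4i)t)v: X_1 = e^(-2t)(cos(4t)·(1,1) + sin(4t)·(3,2)), X_2 = e^(-2t)(sin(4t)·(1,1) - cos(4t)·(3,2)).
General solution: K_1X_1 + K_2X_2.

x(t) = 3K_1e^(-2t)sin(4t) + K_1e^(-2t)cos(4t) + K_2e^(-2t)sin(4t) - 3K_2e^(-2t)cos(4t), z(t) = 2K_1e^(-2t)sin(4t) + K_1e^(-2t)cos(4t) + K_2e^(-2t)sin(4t) - 2K_2e^(-2t)cos(4t)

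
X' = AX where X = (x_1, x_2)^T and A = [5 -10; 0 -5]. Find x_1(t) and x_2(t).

x_1(t) = -K_1e^(-5t) + K_2e^(5t), x_2(t) = -K_1e^(-5t)

Coefficient matrix A = [[5, -10], [0, -5]].
Characteristic polynomial det(A - λI) = λ^2 - 25 = 0.
Eigenvalues λ = -5, 5.
For λ=-5: (A-λI) row 1 is [10, -10], so an eigenvector is (-1, -1).
For λ=5: (A-λI) row 1 is [0, -10], so an eigenvector is (1, 0).
General solution: K_1e^(-5t)(-1,-1) + K_2e^(5t)(1,0).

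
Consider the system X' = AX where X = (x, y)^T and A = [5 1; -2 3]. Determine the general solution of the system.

Coefficient matrix A = [[5, 1], [-2, 3]].
Characteristic polynomial det(A - λI) = λ^2 - 8λ + 17 = 0.
Eigenvalues λ = 4 ± i (complex conjugate pair).
For λ=4+i: an eigenvector is (1,-1) - i(0,-1) = (1, -1 + i).
A real fundamental pair from Re and Im of e^((4+i)t)v: X_1 = e^(4t)(cos(t)·(1,-1) + sin(t)·(0,-1)), X_2 = e^(4t)(sin(t)·(1,-1) - cos(t)·(0,-1)).
General solution: c_1X_1 + c_2X_2.

x(t) = c_1e^(4t)cos(t) + c_2e^(4t)sin(t), y(t) = -c_1e^(4t)sin(t) - c_1e^(4t)cos(t) - c_2e^(4t)sin(t) + c_2e^(4t)cos(t)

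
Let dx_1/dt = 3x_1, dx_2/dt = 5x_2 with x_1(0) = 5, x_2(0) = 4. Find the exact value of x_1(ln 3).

135

A = [[3,0],[0,5]]; eigenvalues λ = 5, 3.
Eigenvectors: (0,1) for λ=5, (-1,0) for λ=3.
From the initial condition, c_1 = 4, c_2 = -5.
x_1(ln 3) = (4)(3^5)(0) + (-5)(3^3)(-1) = 135.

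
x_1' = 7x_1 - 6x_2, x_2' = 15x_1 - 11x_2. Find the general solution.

x_1(t) = -K_1e^(-2t)sin(3t) - K_1e^(-2t)cos(3t) - K_2e^(-2t)sin(3t) + K_2e^(-2t)cos(3t), x_2(t) = -2K_1e^(-2t)sin(3t) - K_1e^(-2t)cos(3t) - K_2e^(-2t)sin(3t) + 2K_2e^(-2t)cos(3t)

Coefficient matrix A = [[7, -6], [15, -11]].
Characteristic polynomial det(A - λI) = λ^2 + 4λ + 13 = 0.
Eigenvalues λ = -2 ± 3i (complex conjugate pair).
For λ=-2+3i: an eigenvector is (-1,-1) - i(-1,-2) = (-1 + i, -1 + 2i).
A real fundamental pair from Re and Im of e^((-2+3i)t)v: X_1 = e^(-2t)(cos(3t)·(-1,-1) + sin(3t)·(-1,-2)), X_2 = e^(-2t)(sin(3t)·(-1,-1) - cos(3t)·(-1,-2)).
General solution: K_1X_1 + K_2X_2.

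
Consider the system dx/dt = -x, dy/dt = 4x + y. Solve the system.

Coefficient matrix A = [[-1, 0], [4, 1]].
Characteristic polynomial det(A - λI) = λ^2 - 1 = 0.
Eigenvalues λ = -1, 1.
For λ=-1: (A-λI) row 2 is [4, 2], so an eigenvector is (1, -2).
For λ=1: (A-λI) row 1 is [-2, 0], so an eigenvector is (0, 1).
General solution: K_1e^(-t)(1,-2) + K_2e^(t)(0,1).

x(t) = K_1e^(-t), y(t) = -2K_1e^(-t) + K_2e^(t)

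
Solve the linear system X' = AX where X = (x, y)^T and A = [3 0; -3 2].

x(t) = C_2e^(3t), y(t) = C_1e^(2t) - 3C_2e^(3t)

Coefficient matrix A = [[3, 0], [-3, 2]].
Characteristic polynomial det(A - λI) = λ^2 - 5λ + 6 = 0.
Eigenvalues λ = 2, 3.
For λ=2: (A-λI) row 1 is [1, 0], so an eigenvector is (0, 1).
For λ=3: (A-λI) row 2 is [-3, -1], so an eigenvector is (1, -3).
General solution: C_1e^(2t)(0,1) + C_2e^(3t)(1,-3).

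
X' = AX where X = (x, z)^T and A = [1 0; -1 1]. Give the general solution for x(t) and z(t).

x(t) = C_2e^(t), z(t) = -C_1e^(t) - C_2te^(t) - 3C_2e^(t)

Coefficient matrix A = [[1, 0], [-1, 1]].
Characteristic polynomial det(A - λI) = λ^2 - 2λ + 1 = 0.
Single eigenvalue λ = 1 with algebraic multiplicity 2.
Eigenvector v = (0,-1); generalized eigenvector w with (A-λI)w=v is (1,-3).
General solution: e^(t)[C_1·v + C_2·(t·v + w)].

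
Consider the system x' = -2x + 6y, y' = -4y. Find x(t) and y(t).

x(t) = -C_1e^(-2t) - 3C_2e^(-4t), y(t) = C_2e^(-4t)

Coefficient matrix A = [[-2, 6], [0, -4]].
Characteristic polynomial det(A - λI) = λ^2 + 6λ + 8 = 0.
Eigenvalues λ = -2, -4.
For λ=-2: (A-λI) row 1 is [0, 6], so an eigenvector is (-1, 0).
For λ=-4: (A-λI) row 1 is [2, 6], so an eigenvector is (-3, 1).
General solution: C_1e^(-2t)(-1,0) + C_2e^(-4t)(-3,1).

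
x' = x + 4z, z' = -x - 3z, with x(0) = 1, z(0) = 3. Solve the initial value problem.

Coefficient matrix A = [[1, 4], [-1, -3]].
Characteristic polynomial det(A - λI) = λ^2 + 2λ + 1 = 0.
Single eigenvalue λ = -1 with algebraic multiplicity 2.
Eigenvector v = (2,-1); generalized eigenvector w with (A-λI)w=v is (1,0).
General solution: e^(-t)[K_1·v + K_2·(t·v + w)].
Applying x(0)=1, z(0)=3 gives K_1=-3, K_2=7.

x(t) = 14te^(-t) + e^(-t), z(t) = -7te^(-t) + 3e^(-t)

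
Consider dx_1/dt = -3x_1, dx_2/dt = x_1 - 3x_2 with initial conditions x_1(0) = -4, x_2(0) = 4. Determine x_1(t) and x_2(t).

x_1(t) = -4e^(-3t), x_2(t) = -4te^(-3t) + 4e^(-3t)

Coefficient matrix A = [[-3, 0], [1, -3]].
Characteristic polynomial det(A - λI) = λ^2 + 6λ + 9 = 0.
Single eigenvalue λ = -3 with algebraic multiplicity 2.
Eigenvector v = (0,-1); generalized eigenvector w with (A-λI)w=v is (-1,1).
General solution: e^(-3t)[C_1·v + C_2·(t·v + w)].
Applying x_1(0)=-4, x_2(0)=4 gives C_1=0, C_2=4.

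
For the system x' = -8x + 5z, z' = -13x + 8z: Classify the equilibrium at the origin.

A = [[-8,5],[-13,8]]; det(A-λI) = λ^2 + 1.
λ = 0 ± i: zero real part.

center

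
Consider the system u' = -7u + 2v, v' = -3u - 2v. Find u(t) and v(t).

Coefficient matrix A = [[-7, 2], [-3, -2]].
Characteristic polynomial det(A - λI) = λ^2 + 9λ + 20 = 0.
Eigenvalues λ = -4, -5.
For λ=-4: (A-λI) row 1 is [-3, 2], so an eigenvector is (2, 3).
For λ=-5: (A-λI) row 1 is [-2, 2], so an eigenvector is (1, 1).
General solution: C_1e^(-4t)(2,3) + C_2e^(-5t)(1,1).

u(t) = 2C_1e^(-4t) + C_2e^(-5t), v(t) = 3C_1e^(-4t) + C_2e^(-5t)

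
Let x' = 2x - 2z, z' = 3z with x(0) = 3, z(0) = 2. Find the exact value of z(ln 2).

16

A = [[2,-2],[0,3]]; eigenvalues λ = 2, 3.
Eigenvectors: (1,0) for λ=2, (-2,1) for λ=3.
From the initial condition, c_1 = 7, c_2 = 2.
z(ln 2) = (7)(2^2)(0) + (2)(2^3)(1) = 16.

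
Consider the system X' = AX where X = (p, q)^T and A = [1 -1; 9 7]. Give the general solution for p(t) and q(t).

Coefficient matrix A = [[1, -1], [9, 7]].
Characteristic polynomial det(A - λI) = λ^2 - 8λ + 16 = 0.
Single eigenvalue λ = 4 with algebraic multiplicity 2.
Eigenvector v = (1,-3); generalized eigenvector w with (A-λI)w=v is (-1,2).
General solution: e^(4t)[K_1·v + K_2·(t·v + w)].

p(t) = K_1e^(4t) + K_2te^(4t) - K_2e^(4t), q(t) = -3K_1e^(4t) - 3K_2te^(4t) + 2K_2e^(4t)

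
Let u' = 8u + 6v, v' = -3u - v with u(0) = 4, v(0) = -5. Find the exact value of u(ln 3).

A = [[8,6],[-3,-1]]; eigenvalues λ = 2, 5.
Eigenvectors: (-1,1) for λ=2, (-2,1) for λ=5.
From the initial condition, c_1 = -6, c_2 = 1.
u(ln 3) = (-6)(3^2)(-1) + (1)(3^5)(-2) = -432.

-432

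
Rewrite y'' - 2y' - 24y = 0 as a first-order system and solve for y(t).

y(t) = c_1e^(6t) + c_2e^(-4t)

Let x_1 = y, x_2 = y'. Then x_1' = x_2 and x_2' = 24x_1 + 2x_2.
A = [[0,1],[24,2]]; det(A-λI) = λ^2 - 2λ - 24.
Eigenvalues λ = 6, -4 with eigenvectors (1,6), (1,-4).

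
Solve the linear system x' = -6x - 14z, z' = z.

x(t) = -C_1e^(-6t) - 2C_2e^(t), z(t) = C_2e^(t)

Coefficient matrix A = [[-6, -14], [0, 1]].
Characteristic polynomial det(A - λI) = λ^2 + 5λ - 6 = 0.
Eigenvalues λ = -6, 1.
For λ=-6: (A-λI) row 1 is [0, -14], so an eigenvector is (-1, 0).
For λ=1: (A-λI) row 1 is [-7, -14], so an eigenvector is (-2, 1).
General solution: C_1e^(-6t)(-1,0) + C_2e^(t)(-2,1).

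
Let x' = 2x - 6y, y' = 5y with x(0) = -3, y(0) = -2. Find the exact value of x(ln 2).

100

A = [[2,-6],[0,5]]; eigenvalues λ = 2, 5.
Eigenvectors: (-1,0) for λ=2, (-2,1) for λ=5.
From the initial condition, c_1 = 7, c_2 = -2.
x(ln 2) = (7)(2^2)(-1) + (-2)(2^5)(-2) = 100.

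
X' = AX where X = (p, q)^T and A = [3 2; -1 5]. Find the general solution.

p(t) = K_1e^(4t)sin(t) - K_1e^(4t)cos(t) - K_2e^(4t)sin(t) - K_2e^(4t)cos(t), q(t) = K_1e^(4t)sin(t) - K_2e^(4t)cos(t)

Coefficient matrix A = [[3, 2], [-1, 5]].
Characteristic polynomial det(A - λI) = λ^2 - 8λ + 17 = 0.
Eigenvalues λ = 4 ± i (complex conjugate pair).
For λ=4+i: an eigenvector is (-1,0) - i(1,1) = (-1 - i, 0 - i).
A real fundamental pair from Re and Im of e^((4+i)t)v: X_1 = e^(4t)(cos(t)·(-1,0) + sin(t)·(1,1)), X_2 = e^(4t)(sin(t)·(-1,0) - cos(t)·(1,1)).
General solution: K_1X_1 + K_2X_2.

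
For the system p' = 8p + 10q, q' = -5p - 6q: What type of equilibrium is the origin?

A = [[8,10],[-5,-6]]; det(A-λI) = λ^2 - 2λ + 2.
λ = 1 ± i: positive real part.

unstable spiral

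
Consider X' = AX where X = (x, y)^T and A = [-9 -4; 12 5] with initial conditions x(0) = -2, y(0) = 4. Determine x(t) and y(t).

Coefficient matrix A = [[-9, -4], [12, 5]].
Characteristic polynomial det(A - λI) = λ^2 + 4λ + 3 = 0.
Eigenvalues λ = -1, -3.
For λ=-1: (A-λI) row 1 is [-8, -4], so an eigenvector is (1, -2).
For λ=-3: (A-λI) row 1 is [-6, -4], so an eigenvector is (2, -3).
General solution: c_1e^(-t)(1,-2) + c_2e^(-3t)(2,-3).
Applying x(0)=-2, y(0)=4 gives c_1=-2, c_2=0.

x(t) = -2e^(-t), y(t) = 4e^(-t)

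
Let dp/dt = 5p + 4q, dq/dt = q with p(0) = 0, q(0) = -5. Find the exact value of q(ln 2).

A = [[5,4],[0,1]]; eigenvalues λ = 1, 5.
Eigenvectors: (-1,1) for λ=1, (1,0) for λ=5.
From the initial condition, c_1 = -5, c_2 = -5.
q(ln 2) = (-5)(2^1)(1) + (-5)(2^5)(0) = -10.

-10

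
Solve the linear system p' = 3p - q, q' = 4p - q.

Coefficient matrix A = [[3, -1], [4, -1]].
Characteristic polynomial det(A - λI) = λ^2 - 2λ + 1 = 0.
Single eigenvalue λ = 1 with algebraic multiplicity 2.
Eigenvector v = (1,2); generalized eigenvector w with (A-λI)w=v is (0,-1).
General solution: e^(t)[K_1·v + K_2·(t·v + w)].

p(t) = K_1e^(t) + K_2te^(t), q(t) = 2K_1e^(t) + 2K_2te^(t) - K_2e^(t)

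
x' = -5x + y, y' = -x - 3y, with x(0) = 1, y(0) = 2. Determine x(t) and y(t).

x(t) = te^(-4t) + e^(-4t), y(t) = te^(-4t) + 2e^(-4t)

Coefficient matrix A = [[-5, 1], [-1, -3]].
Characteristic polynomial det(A - λI) = λ^2 + 8λ + 16 = 0.
Single eigenvalue λ = -4 with algebraic multiplicity 2.
Eigenvector v = (1,1); generalized eigenvector w with (A-λI)w=v is (-3,-2).
General solution: e^(-4t)[C_1·v + C_2·(t·v + w)].
Applying x(0)=1, y(0)=2 gives C_1=4, C_2=1.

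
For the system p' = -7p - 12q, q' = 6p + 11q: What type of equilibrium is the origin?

A = [[-7,-12],[6,11]]; det(A-λI) = λ^2 - 4λ - 5.
λ = -1, 5: opposite signs.

saddle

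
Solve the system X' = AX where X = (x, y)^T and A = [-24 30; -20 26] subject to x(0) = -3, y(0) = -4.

Coefficient matrix A = [[-24, 30], [-20, 26]].
Characteristic polynomial det(A - λI) = λ^2 - 2λ - 24 = 0.
Eigenvalues λ = -4, 6.
For λ=-4: (A-λI) row 1 is [-20, 30], so an eigenvector is (3, 2).
For λ=6: (A-λI) row 1 is [-30, 30], so an eigenvector is (1, 1).
General solution: K_1e^(-4t)(3,2) + K_2e^(6t)(1,1).
Applying x(0)=-3, y(0)=-4 gives K_1=1, K_2=-6.

x(t) = -6e^(6t) + 3e^(-4t), y(t) = -6e^(6t) + 2e^(-4t)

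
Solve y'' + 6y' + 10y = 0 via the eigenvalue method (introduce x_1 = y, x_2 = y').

y(t) = C_1e^(-3t)cos(t) + C_2e^(-3t)sin(t)

Let x_1 = y, x_2 = y'. Then x_1' = x_2 and x_2' = -10x_1 - 6x_2.
A = [[0,1],[-10,-6]]; det(A-λI) = λ^2 + 6λ + 10.
Eigenvalues λ = -3 ± i.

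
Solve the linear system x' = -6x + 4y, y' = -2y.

Coefficient matrix A = [[-6, 4], [0, -2]].
Characteristic polynomial det(A - λI) = λ^2 + 8λ + 12 = 0.
Eigenvalues λ = -6, -2.
For λ=-6: (A-λI) row 1 is [0, 4], so an eigenvector is (1, 0).
For λ=-2: (A-λI) row 1 is [-4, 4], so an eigenvector is (-1, -1).
General solution: C_1e^(-6t)(1,0) + C_2e^(-2t)(-1,-1).

x(t) = C_1e^(-6t) - C_2e^(-2t), y(t) = -C_2e^(-2t)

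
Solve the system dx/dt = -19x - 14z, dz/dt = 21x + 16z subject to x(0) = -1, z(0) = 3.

x(t) = -4e^(2t) + 3e^(-5t), z(t) = 6e^(2t) - 3e^(-5t)

Coefficient matrix A = [[-19, -14], [21, 16]].
Characteristic polynomial det(A - λI) = λ^2 + 3λ - 10 = 0.
Eigenvalues λ = 2, -5.
For λ=2: (A-λI) row 1 is [-21, -14], so an eigenvector is (2, -3).
For λ=-5: (A-λI) row 1 is [-14, -14], so an eigenvector is (1, -1).
General solution: c_1e^(2t)(2,-3) + c_2e^(-5t)(1,-1).
Applying x(0)=-1, z(0)=3 gives c_1=-2, c_2=3.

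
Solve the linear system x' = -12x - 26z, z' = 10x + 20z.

Coefficient matrix A = [[-12, -26], [10, 20]].
Characteristic polynomial det(A - λI) = λ^2 - 8λ + 20 = 0.
Eigenvalues λ = 4 ± 2i (complex conjugate pair).
For λ=4+2i: an eigenvector is (-3,2) - i(-2,1) = (-3 + 2i, 2 - i).
A real fundamental pair from Re and Im of e^((4+2i)t)v: X_1 = e^(4t)(cos(2t)·(-3,2) + sin(2t)·(-2,1)), X_2 = e^(4t)(sin(2t)·(-3,2) - cos(2t)·(-2,1)).
General solution: c_1X_1 + c_2X_2.

x(t) = -2c_1e^(4t)sin(2t) - 3c_1e^(4t)cos(2t) - 3c_2e^(4t)sin(2t) + 2c_2e^(4t)cos(2t), z(t) = c_1e^(4t)sin(2t) + 2c_1e^(4t)cos(2t) + 2c_2e^(4t)sin(2t) - c_2e^(4t)cos(2t)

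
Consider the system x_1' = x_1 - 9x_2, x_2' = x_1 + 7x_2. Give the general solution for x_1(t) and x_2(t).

Coefficient matrix A = [[1, -9], [1, 7]].
Characteristic polynomial det(A - λI) = λ^2 - 8λ + 16 = 0.
Single eigenvalue λ = 4 with algebraic multiplicity 2.
Eigenvector v = (3,-1); generalized eigenvector w with (A-λI)w=v is (2,-1).
General solution: e^(4t)[K_1·v + K_2·(t·v + w)].

x_1(t) = 3K_1e^(4t) + 3K_2te^(4t) + 2K_2e^(4t), x_2(t) = -K_1e^(4t) - K_2te^(4t) - K_2e^(4t)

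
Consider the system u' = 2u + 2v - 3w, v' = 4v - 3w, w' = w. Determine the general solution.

Coefficient matrix A = [[2, 2, -3], [0, 4, -3], [0, 0, 1]].
det(A - λI) = 0 gives eigenvalues λ = 4, 2, 1.
For λ=4: eigenvector (1,1,0).
For λ=2: eigenvector (1,0,0).
For λ=1: eigenvector (1,1,1).
General solution: K_1e^(4t)(1,1,0) + K_2e^(2t)(1,0,0) + K_3e^(t)(1,1,1).

u(t) = K_1e^(4t) + K_2e^(2t) + K_3e^(t), v(t) = K_1e^(4t) + K_3e^(t), w(t) = K_3e^(t)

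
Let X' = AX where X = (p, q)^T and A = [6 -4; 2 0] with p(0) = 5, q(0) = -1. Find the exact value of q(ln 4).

1424

A = [[6,-4],[2,0]]; eigenvalues λ = 4, 2.
Eigenvectors: (-2,-1) for λ=4, (-1,-1) for λ=2.
From the initial condition, c_1 = -6, c_2 = 7.
q(ln 4) = (-6)(4^4)(-1) + (7)(4^2)(-1) = 1424.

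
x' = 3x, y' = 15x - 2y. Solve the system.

Coefficient matrix A = [[3, 0], [15, -2]].
Characteristic polynomial det(A - λI) = λ^2 - λ - 6 = 0.
Eigenvalues λ = -2, 3.
For λ=-2: (A-λI) row 1 is [5, 0], so an eigenvector is (0, 1).
For λ=3: (A-λI) row 2 is [15, -5], so an eigenvector is (-1, -3).
General solution: c_1e^(-2t)(0,1) + c_2e^(3t)(-1,-3).

x(t) = -c_2e^(3t), y(t) = c_1e^(-2t) - 3c_2e^(3t)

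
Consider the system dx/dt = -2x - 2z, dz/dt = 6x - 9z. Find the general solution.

Coefficient matrix A = [[-2, -2], [6, -9]].
Characteristic polynomial det(A - λI) = λ^2 + 11λ + 30 = 0.
Eigenvalues λ = -5, -6.
For λ=-5: (A-λI) row 1 is [3, -2], so an eigenvector is (2, 3).
For λ=-6: (A-λI) row 1 is [4, -2], so an eigenvector is (-1, -2).
General solution: K_1e^(-5t)(2,3) + K_2e^(-6t)(-1,-2).

x(t) = 2K_1e^(-5t) - K_2e^(-6t), z(t) = 3K_1e^(-5t) - 2K_2e^(-6t)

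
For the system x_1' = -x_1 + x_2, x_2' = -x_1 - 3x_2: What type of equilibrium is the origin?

A = [[-1,1],[-1,-3]]; det(A-λI) = λ^2 + 4λ + 4.
repeated λ = -2 with a single eigenvector.

stable improper node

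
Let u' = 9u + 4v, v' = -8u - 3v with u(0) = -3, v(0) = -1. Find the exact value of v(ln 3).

1677

A = [[9,4],[-8,-3]]; eigenvalues λ = 1, 5.
Eigenvectors: (-1,2) for λ=1, (1,-1) for λ=5.
From the initial condition, c_1 = -4, c_2 = -7.
v(ln 3) = (-4)(3^1)(2) + (-7)(3^5)(-1) = 1677.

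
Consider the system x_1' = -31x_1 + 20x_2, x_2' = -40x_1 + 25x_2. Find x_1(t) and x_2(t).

Coefficient matrix A = [[-31, 20], [-40, 25]].
Characteristic polynomial det(A - λI) = λ^2 + 6λ + 25 = 0.
Eigenvalues λ = -3 ± 4i (complex conjugate pair).
For λ=-3+4i: an eigenvector is (-1,-1) - i(2,3) = (-1 - 2i, -1 - 3i).
A real fundamental pair from Re and Im of e^((-3+4i)t)v: X_1 = e^(-3t)(cos(4t)·(-1,-1) + sin(4t)·(2,3)), X_2 = e^(-3t)(sin(4t)·(-1,-1) - cos(4t)·(2,3)).
General solution: C_1X_1 + C_2X_2.

x_1(t) = 2C_1e^(-3t)sin(4t) - C_1e^(-3t)cos(4t) - C_2e^(-3t)sin(4t) - 2C_2e^(-3t)cos(4t), x_2(t) = 3C_1e^(-3t)sin(4t) - C_1e^(-3t)cos(4t) - C_2e^(-3t)sin(4t) - 3C_2e^(-3t)cos(4t)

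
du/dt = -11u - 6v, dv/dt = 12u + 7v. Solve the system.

Coefficient matrix A = [[-11, -6], [12, 7]].
Characteristic polynomial det(A - λI) = λ^2 + 4λ - 5 = 0.
Eigenvalues λ = 1, -5.
For λ=1: (A-λI) row 1 is [-12, -6], so an eigenvector is (-1, 2).
For λ=-5: (A-λI) row 1 is [-6, -6], so an eigenvector is (-1, 1).
General solution: C_1e^(t)(-1,2) + C_2e^(-5t)(-1,1).

u(t) = -C_1e^(t) - C_2e^(-5t), v(t) = 2C_1e^(t) + C_2e^(-5t)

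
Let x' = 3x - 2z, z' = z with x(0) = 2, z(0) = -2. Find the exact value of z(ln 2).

A = [[3,-2],[0,1]]; eigenvalues λ = 1, 3.
Eigenvectors: (1,1) for λ=1, (-1,0) for λ=3.
From the initial condition, c_1 = -2, c_2 = -4.
z(ln 2) = (-2)(2^1)(1) + (-4)(2^3)(0) = -4.

-4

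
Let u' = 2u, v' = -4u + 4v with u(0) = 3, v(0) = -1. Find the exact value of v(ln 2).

-88

A = [[2,0],[-4,4]]; eigenvalues λ = 4, 2.
Eigenvectors: (0,1) for λ=4, (-1,-2) for λ=2.
From the initial condition, c_1 = -7, c_2 = -3.
v(ln 2) = (-7)(2^4)(1) + (-3)(2^2)(-2) = -88.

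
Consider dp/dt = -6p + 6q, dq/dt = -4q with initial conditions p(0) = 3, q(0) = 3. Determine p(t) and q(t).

Coefficient matrix A = [[-6, 6], [0, -4]].
Characteristic polynomial det(A - λI) = λ^2 + 10λ + 24 = 0.
Eigenvalues λ = -6, -4.
For λ=-6: (A-λI) row 1 is [0, 6], so an eigenvector is (1, 0).
For λ=-4: (A-λI) row 1 is [-2, 6], so an eigenvector is (3, 1).
General solution: c_1e^(-6t)(1,0) + c_2e^(-4t)(3,1).
Applying p(0)=3, q(0)=3 gives c_1=-6, c_2=3.

p(t) = 9e^(-4t) - 6e^(-6t), q(t) = 3e^(-4t)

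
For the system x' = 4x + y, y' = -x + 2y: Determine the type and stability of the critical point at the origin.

unstable improper node

A = [[4,1],[-1,2]]; det(A-λI) = λ^2 - 6λ + 9.
repeated λ = 3 with a single eigenvector.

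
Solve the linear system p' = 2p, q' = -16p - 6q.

p(t) = -C_2e^(2t), q(t) = C_1e^(-6t) + 2C_2e^(2t)

Coefficient matrix A = [[2, 0], [-16, -6]].
Characteristic polynomial det(A - λI) = λ^2 + 4λ - 12 = 0.
Eigenvalues λ = -6, 2.
For λ=-6: (A-λI) row 1 is [8, 0], so an eigenvector is (0, 1).
For λ=2: (A-λI) row 2 is [-16, -8], so an eigenvector is (-1, 2).
General solution: C_1e^(-6t)(0,1) + C_2e^(2t)(-1,2).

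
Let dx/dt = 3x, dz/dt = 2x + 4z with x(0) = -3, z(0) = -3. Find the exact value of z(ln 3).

A = [[3,0],[2,4]]; eigenvalues λ = 4, 3.
Eigenvectors: (0,-1) for λ=4, (1,-2) for λ=3.
From the initial condition, c_1 = 9, c_2 = -3.
z(ln 3) = (9)(3^4)(-1) + (-3)(3^3)(-2) = -567.

-567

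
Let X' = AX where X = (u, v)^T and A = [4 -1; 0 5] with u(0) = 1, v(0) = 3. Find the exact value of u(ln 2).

A = [[4,-1],[0,5]]; eigenvalues λ = 5, 4.
Eigenvectors: (-1,1) for λ=5, (1,0) for λ=4.
From the initial condition, c_1 = 3, c_2 = 4.
u(ln 2) = (3)(2^5)(-1) + (4)(2^4)(1) = -32.

-32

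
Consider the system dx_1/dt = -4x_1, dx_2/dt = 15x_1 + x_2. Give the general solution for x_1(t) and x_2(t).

x_1(t) = -c_2e^(-4t), x_2(t) = c_1e^(t) + 3c_2e^(-4t)

Coefficient matrix A = [[-4, 0], [15, 1]].
Characteristic polynomial det(A - λI) = λ^2 + 3λ - 4 = 0.
Eigenvalues λ = 1, -4.
For λ=1: (A-λI) row 1 is [-5, 0], so an eigenvector is (0, 1).
For λ=-4: (A-λI) row 2 is [15, 5], so an eigenvector is (-1, 3).
General solution: c_1e^(t)(0,1) + c_2e^(-4t)(-1,3).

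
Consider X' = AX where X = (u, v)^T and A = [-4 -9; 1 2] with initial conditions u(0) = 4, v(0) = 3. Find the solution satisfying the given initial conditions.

u(t) = -39te^(-t) + 4e^(-t), v(t) = 13te^(-t) + 3e^(-t)

Coefficient matrix A = [[-4, -9], [1, 2]].
Characteristic polynomial det(A - λI) = λ^2 + 2λ + 1 = 0.
Single eigenvalue λ = -1 with algebraic multiplicity 2.
Eigenvector v = (-3,1); generalized eigenvector w with (A-λI)w=v is (1,0).
General solution: e^(-t)[K_1·v + K_2·(t·v + w)].
Applying u(0)=4, v(0)=3 gives K_1=3, K_2=13.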